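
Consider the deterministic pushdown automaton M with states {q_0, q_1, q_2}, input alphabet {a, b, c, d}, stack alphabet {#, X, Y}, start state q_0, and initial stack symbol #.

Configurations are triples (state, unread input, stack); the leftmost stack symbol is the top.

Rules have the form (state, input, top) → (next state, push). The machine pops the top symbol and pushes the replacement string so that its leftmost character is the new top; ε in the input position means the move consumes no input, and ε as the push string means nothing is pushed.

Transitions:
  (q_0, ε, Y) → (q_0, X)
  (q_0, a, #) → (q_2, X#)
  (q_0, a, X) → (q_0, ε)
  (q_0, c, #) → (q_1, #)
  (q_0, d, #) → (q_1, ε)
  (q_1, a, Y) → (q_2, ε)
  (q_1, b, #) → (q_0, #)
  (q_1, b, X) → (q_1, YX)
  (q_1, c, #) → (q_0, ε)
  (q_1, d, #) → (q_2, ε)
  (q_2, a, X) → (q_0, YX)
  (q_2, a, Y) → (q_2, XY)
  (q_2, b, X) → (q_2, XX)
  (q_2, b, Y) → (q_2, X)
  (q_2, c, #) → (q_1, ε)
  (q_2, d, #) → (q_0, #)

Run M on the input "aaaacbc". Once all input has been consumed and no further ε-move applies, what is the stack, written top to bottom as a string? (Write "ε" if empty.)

#

(q_0, aaaacbc, #)
  read a, top #: go to q_2, push X# → (q_2, aaacbc, X#)
  read a, top X: go to q_0, push YX → (q_0, aacbc, YX#)
  ε-move, top Y: go to q_0, push X → (q_0, aacbc, XX#)
  read a, top X: go to q_0, push ε → (q_0, acbc, X#)
  read a, top X: go to q_0, push ε → (q_0, cbc, #)
  read c, top #: go to q_1, push # → (q_1, bc, #)
  read b, top #: go to q_0, push # → (q_0, c, #)
  read c, top #: go to q_1, push # → (q_1, ε, #)
All input consumed in state q_1 with stack #.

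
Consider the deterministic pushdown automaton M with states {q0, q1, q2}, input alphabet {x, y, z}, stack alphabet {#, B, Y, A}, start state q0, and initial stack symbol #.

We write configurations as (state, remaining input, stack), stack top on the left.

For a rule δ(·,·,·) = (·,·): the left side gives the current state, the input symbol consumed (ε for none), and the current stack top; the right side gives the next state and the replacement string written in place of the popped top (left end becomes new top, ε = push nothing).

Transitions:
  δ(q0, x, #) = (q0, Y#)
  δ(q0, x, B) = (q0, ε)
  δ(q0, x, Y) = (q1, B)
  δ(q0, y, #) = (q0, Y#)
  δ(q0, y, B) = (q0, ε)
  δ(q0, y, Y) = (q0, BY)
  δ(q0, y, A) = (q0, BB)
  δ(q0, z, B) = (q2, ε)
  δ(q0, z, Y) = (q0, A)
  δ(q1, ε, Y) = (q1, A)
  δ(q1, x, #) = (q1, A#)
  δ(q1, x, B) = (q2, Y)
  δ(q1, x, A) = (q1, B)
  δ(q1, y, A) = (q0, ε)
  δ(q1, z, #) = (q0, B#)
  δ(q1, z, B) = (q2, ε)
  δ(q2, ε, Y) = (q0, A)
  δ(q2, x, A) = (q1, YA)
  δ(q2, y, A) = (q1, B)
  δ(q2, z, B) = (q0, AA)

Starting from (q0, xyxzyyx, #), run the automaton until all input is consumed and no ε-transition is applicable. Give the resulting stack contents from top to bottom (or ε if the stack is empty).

(q0, xyxzyyx, #) ⊢ (q0, yxzyyx, Y#) ⊢ (q0, xzyyx, BY#) ⊢ (q0, zyyx, Y#) ⊢ (q0, yyx, A#) ⊢ (q0, yx, BB#) ⊢ (q0, x, B#) ⊢ (q0, ε, #)
All input consumed in state q0 with stack #.

#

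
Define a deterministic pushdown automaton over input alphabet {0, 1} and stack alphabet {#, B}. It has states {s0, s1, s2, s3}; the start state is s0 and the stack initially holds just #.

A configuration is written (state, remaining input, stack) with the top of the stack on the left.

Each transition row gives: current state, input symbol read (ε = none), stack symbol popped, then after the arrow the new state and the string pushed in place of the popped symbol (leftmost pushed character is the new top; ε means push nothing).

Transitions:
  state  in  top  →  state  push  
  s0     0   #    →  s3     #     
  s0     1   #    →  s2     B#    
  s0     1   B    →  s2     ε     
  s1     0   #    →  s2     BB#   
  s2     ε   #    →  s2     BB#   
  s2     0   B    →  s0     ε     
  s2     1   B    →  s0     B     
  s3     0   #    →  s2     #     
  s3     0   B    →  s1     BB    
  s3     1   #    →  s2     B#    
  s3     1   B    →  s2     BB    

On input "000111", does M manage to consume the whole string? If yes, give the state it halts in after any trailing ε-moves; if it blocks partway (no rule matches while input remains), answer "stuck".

(s0, 000111, #)
  read 0, top #: go to s3, push # → (s3, 00111, #)
  read 0, top #: go to s2, push # → (s2, 0111, #)
  ε-move, top #: go to s2, push BB# → (s2, 0111, BB#)
  read 0, top B: go to s0, push ε → (s0, 111, B#)
  read 1, top B: go to s2, push ε → (s2, 11, #)
  ε-move, top #: go to s2, push BB# → (s2, 11, BB#)
  read 1, top B: go to s0, push B → (s0, 1, BB#)
  read 1, top B: go to s2, push ε → (s2, ε, B#)
All input consumed; M is in state s2.

s2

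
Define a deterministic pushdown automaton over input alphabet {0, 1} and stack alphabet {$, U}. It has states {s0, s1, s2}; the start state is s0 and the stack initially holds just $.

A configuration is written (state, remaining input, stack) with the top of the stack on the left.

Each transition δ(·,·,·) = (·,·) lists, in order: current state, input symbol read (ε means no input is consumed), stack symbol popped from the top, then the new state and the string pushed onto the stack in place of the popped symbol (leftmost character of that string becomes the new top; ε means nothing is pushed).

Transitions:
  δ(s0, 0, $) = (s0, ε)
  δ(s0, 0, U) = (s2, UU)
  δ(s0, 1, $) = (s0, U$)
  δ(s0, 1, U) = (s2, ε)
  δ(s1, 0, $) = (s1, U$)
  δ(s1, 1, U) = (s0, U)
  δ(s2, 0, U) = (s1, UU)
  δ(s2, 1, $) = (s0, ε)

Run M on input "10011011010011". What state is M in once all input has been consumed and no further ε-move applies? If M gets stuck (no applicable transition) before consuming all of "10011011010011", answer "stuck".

s2

(s0, 10011011010011, $)
  read 1, top $: go to s0, push U$ → (s0, 0011011010011, U$)
  read 0, top U: go to s2, push UU → (s2, 011011010011, UU$)
  read 0, top U: go to s1, push UU → (s1, 11011010011, UUU$)
  read 1, top U: go to s0, push U → (s0, 1011010011, UUU$)
  read 1, top U: go to s2, push ε → (s2, 011010011, UU$)
  read 0, top U: go to s1, push UU → (s1, 11010011, UUU$)
  read 1, top U: go to s0, push U → (s0, 1010011, UUU$)
  read 1, top U: go to s2, push ε → (s2, 010011, UU$)
  read 0, top U: go to s1, push UU → (s1, 10011, UUU$)
  read 1, top U: go to s0, push U → (s0, 0011, UUU$)
  read 0, top U: go to s2, push UU → (s2, 011, UUUU$)
  read 0, top U: go to s1, push UU → (s1, 11, UUUUU$)
  read 1, top U: go to s0, push U → (s0, 1, UUUUU$)
  read 1, top U: go to s2, push ε → (s2, ε, UUUU$)
All input consumed; M is in state s2.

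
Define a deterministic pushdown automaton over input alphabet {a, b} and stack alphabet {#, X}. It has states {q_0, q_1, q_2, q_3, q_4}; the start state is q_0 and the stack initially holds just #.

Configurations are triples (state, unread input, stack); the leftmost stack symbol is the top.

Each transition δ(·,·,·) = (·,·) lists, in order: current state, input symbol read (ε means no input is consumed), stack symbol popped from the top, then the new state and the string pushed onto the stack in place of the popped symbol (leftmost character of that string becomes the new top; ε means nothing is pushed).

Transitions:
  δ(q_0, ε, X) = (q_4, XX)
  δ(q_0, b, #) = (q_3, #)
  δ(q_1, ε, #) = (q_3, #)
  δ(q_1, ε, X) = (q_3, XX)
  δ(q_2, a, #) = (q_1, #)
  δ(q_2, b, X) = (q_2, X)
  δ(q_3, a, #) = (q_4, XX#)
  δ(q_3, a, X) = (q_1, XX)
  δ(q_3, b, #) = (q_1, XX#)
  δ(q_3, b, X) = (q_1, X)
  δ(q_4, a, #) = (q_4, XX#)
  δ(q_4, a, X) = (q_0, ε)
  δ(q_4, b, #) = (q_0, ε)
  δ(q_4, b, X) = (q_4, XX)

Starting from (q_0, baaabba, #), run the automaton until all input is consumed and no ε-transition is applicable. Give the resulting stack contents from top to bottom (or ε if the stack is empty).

XXXX#

(q_0, baaabba, #)
  read b, top #: go to q_3, push # → (q_3, aaabba, #)
  read a, top #: go to q_4, push XX# → (q_4, aabba, XX#)
  read a, top X: go to q_0, push ε → (q_0, abba, X#)
  ε-move, top X: go to q_4, push XX → (q_4, abba, XX#)
  read a, top X: go to q_0, push ε → (q_0, bba, X#)
  ε-move, top X: go to q_4, push XX → (q_4, bba, XX#)
  read b, top X: go to q_4, push XX → (q_4, ba, XXX#)
  read b, top X: go to q_4, push XX → (q_4, a, XXXX#)
  read a, top X: go to q_0, push ε → (q_0, ε, XXX#)
  ε-move, top X: go to q_4, push XX → (q_4, ε, XXXX#)
All input consumed in state q_4 with stack XXXX#.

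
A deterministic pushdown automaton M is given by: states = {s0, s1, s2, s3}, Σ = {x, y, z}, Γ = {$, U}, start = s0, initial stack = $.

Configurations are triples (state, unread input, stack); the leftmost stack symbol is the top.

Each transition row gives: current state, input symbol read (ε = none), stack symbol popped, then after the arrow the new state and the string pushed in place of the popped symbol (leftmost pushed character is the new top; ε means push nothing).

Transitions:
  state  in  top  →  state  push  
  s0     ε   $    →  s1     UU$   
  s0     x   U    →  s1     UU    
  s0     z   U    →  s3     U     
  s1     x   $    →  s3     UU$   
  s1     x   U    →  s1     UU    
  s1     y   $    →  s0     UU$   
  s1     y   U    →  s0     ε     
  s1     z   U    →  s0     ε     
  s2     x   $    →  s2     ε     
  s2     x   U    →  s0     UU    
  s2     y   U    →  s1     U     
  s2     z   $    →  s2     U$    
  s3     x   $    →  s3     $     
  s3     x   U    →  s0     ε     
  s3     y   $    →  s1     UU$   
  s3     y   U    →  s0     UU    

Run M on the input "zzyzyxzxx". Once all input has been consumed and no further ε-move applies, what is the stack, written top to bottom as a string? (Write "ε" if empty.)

(s0, zzyzyxzxx, $) ⊢ (s1, zzyzyxzxx, UU$) ⊢ (s0, zyzyxzxx, U$) ⊢ (s3, yzyxzxx, U$) ⊢ (s0, zyxzxx, UU$) ⊢ (s3, yxzxx, UU$) ⊢ (s0, xzxx, UUU$) ⊢ (s1, zxx, UUUU$) ⊢ (s0, xx, UUU$) ⊢ (s1, x, UUUU$) ⊢ (s1, ε, UUUUU$)
All input consumed in state s1 with stack UUUUU$.

UUUUU$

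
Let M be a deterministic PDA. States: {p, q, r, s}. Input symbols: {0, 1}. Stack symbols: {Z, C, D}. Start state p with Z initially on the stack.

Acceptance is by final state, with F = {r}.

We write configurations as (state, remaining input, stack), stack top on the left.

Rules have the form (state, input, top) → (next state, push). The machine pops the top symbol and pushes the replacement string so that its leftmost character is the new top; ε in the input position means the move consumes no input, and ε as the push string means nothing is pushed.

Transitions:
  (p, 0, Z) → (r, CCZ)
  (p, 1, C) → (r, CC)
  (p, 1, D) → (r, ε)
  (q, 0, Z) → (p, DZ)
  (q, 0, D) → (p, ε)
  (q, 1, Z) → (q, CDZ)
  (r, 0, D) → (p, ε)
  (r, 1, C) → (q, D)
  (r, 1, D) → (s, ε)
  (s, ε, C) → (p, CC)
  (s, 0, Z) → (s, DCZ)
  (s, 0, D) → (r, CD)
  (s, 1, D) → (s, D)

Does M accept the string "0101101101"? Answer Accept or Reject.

(p, 0101101101, Z)
  read 0, top Z: go to r, push CCZ → (r, 101101101, CCZ)
  read 1, top C: go to q, push D → (q, 01101101, DCZ)
  read 0, top D: go to p, push ε → (p, 1101101, CZ)
  read 1, top C: go to r, push CC → (r, 101101, CCZ)
  read 1, top C: go to q, push D → (q, 01101, DCZ)
  read 0, top D: go to p, push ε → (p, 1101, CZ)
  read 1, top C: go to r, push CC → (r, 101, CCZ)
  read 1, top C: go to q, push D → (q, 01, DCZ)
  read 0, top D: go to p, push ε → (p, 1, CZ)
  read 1, top C: go to r, push CC → (r, ε, CCZ)
All input consumed; state r ∈ F.

Accept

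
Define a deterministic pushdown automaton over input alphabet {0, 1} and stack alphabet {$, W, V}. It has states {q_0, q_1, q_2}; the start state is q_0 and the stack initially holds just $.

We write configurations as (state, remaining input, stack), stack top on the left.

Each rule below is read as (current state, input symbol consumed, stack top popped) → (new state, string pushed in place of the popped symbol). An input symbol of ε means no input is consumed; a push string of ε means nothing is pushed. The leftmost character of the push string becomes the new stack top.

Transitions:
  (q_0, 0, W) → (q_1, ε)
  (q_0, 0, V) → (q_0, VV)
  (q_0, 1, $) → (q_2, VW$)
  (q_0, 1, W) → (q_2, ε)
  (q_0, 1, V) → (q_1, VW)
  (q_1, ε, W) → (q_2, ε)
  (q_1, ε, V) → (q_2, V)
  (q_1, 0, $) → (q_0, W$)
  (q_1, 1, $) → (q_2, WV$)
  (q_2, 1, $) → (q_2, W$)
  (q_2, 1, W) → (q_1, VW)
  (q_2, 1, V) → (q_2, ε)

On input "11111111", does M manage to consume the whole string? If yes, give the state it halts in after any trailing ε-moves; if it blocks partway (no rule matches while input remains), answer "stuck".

q_2

(q_0, 11111111, $)
  read 1, top $: go to q_2, push VW$ → (q_2, 1111111, VW$)
  read 1, top V: go to q_2, push ε → (q_2, 111111, W$)
  read 1, top W: go to q_1, push VW → (q_1, 11111, VW$)
  ε-move, top V: go to q_2, push V → (q_2, 11111, VW$)
  read 1, top V: go to q_2, push ε → (q_2, 1111, W$)
  read 1, top W: go to q_1, push VW → (q_1, 111, VW$)
  ε-move, top V: go to q_2, push V → (q_2, 111, VW$)
  read 1, top V: go to q_2, push ε → (q_2, 11, W$)
  read 1, top W: go to q_1, push VW → (q_1, 1, VW$)
  ε-move, top V: go to q_2, push V → (q_2, 1, VW$)
  read 1, top V: go to q_2, push ε → (q_2, ε, W$)
All input consumed; M is in state q_2.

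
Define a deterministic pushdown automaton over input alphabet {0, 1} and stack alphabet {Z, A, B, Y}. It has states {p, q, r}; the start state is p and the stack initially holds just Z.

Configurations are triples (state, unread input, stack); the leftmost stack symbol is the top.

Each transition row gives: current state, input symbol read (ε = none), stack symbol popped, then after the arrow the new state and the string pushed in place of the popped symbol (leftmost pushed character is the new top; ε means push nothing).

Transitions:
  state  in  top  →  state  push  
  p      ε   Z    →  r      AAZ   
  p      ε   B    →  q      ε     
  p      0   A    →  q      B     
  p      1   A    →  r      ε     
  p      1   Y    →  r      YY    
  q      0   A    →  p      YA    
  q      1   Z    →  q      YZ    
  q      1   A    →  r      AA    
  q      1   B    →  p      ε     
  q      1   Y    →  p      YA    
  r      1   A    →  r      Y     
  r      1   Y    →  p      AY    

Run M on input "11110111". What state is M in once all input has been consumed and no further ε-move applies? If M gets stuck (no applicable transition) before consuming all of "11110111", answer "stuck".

p

(p, 11110111, Z) ⊢ (r, 11110111, AAZ) ⊢ (r, 1110111, YAZ) ⊢ (p, 110111, AYAZ) ⊢ (r, 10111, YAZ) ⊢ (p, 0111, AYAZ) ⊢ (q, 111, BYAZ) ⊢ (p, 11, YAZ) ⊢ (r, 1, YYAZ) ⊢ (p, ε, AYYAZ)
All input consumed; M is in state p.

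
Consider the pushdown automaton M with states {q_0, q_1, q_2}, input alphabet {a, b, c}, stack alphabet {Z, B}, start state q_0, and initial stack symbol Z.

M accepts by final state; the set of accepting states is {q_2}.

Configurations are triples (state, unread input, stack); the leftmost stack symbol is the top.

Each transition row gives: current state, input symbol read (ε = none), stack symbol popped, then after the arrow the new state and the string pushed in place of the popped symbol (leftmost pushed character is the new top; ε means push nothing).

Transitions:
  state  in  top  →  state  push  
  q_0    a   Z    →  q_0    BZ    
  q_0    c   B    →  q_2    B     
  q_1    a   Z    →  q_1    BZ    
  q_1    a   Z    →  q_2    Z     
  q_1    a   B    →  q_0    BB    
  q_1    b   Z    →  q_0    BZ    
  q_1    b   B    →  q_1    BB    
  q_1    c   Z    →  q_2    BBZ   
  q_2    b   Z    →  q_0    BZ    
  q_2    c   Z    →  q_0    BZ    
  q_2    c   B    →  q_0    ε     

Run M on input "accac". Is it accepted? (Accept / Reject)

Accept

One accepting computation: (q_0, accac, Z) ⊢ (q_0, ccac, BZ) ⊢ (q_2, cac, BZ) ⊢ (q_0, ac, Z) ⊢ (q_0, c, BZ) ⊢ (q_2, ε, BZ)
All input consumed and state q_2 ∈ F.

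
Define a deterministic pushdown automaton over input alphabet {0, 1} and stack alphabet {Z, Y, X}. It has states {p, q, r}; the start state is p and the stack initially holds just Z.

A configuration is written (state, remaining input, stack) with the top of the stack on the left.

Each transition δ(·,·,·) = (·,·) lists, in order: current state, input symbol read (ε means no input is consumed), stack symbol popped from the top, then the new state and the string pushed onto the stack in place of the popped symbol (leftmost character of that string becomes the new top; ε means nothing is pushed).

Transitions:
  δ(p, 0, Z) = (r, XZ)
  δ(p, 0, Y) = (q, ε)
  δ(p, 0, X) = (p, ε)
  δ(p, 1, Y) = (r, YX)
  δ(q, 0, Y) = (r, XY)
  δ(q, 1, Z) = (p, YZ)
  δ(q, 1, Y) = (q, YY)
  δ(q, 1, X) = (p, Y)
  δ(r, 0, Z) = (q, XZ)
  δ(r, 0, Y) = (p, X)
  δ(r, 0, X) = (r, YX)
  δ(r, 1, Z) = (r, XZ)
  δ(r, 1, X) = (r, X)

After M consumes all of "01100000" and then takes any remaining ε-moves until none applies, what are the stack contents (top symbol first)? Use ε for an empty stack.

(p, 01100000, Z)
  read 0, top Z: go to r, push XZ → (r, 1100000, XZ)
  read 1, top X: go to r, push X → (r, 100000, XZ)
  read 1, top X: go to r, push X → (r, 00000, XZ)
  read 0, top X: go to r, push YX → (r, 0000, YXZ)
  read 0, top Y: go to p, push X → (p, 000, XXZ)
  read 0, top X: go to p, push ε → (p, 00, XZ)
  read 0, top X: go to p, push ε → (p, 0, Z)
  read 0, top Z: go to r, push XZ → (r, ε, XZ)
All input consumed in state r with stack XZ.

XZ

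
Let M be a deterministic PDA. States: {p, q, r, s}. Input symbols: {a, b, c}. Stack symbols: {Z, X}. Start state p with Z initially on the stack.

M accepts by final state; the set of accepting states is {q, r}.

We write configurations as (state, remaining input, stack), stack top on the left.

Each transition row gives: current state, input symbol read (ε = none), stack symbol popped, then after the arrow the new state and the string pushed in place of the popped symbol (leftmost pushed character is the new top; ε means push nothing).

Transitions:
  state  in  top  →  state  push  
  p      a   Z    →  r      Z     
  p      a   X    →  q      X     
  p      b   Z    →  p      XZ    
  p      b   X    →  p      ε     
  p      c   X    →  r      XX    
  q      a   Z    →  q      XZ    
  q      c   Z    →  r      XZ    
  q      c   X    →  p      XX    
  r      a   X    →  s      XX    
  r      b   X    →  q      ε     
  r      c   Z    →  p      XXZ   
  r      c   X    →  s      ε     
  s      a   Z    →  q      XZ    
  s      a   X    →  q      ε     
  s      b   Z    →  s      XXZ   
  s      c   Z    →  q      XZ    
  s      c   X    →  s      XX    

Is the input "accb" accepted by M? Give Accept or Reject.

(p, accb, Z)
  read a, top Z: go to r, push Z → (r, ccb, Z)
  read c, top Z: go to p, push XXZ → (p, cb, XXZ)
  read c, top X: go to r, push XX → (r, b, XXXZ)
  read b, top X: go to q, push ε → (q, ε, XXZ)
All input consumed; state q ∈ F.

Accept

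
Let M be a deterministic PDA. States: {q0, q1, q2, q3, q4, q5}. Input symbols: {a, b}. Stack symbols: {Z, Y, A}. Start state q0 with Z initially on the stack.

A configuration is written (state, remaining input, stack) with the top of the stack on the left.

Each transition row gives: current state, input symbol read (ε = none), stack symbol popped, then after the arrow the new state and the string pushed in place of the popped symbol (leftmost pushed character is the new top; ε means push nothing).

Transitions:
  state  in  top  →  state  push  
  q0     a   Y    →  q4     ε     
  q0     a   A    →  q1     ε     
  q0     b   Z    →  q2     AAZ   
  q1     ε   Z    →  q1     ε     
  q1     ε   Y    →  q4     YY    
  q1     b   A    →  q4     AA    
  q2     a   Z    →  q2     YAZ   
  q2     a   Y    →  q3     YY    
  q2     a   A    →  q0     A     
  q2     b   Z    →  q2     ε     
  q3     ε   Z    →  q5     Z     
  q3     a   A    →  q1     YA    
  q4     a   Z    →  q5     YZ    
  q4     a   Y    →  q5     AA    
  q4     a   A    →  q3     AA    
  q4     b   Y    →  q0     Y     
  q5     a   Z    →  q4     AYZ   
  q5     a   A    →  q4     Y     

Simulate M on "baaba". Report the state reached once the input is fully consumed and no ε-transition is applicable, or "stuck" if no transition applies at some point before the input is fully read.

q3

(q0, baaba, Z)
  read b, top Z: go to q2, push AAZ → (q2, aaba, AAZ)
  read a, top A: go to q0, push A → (q0, aba, AAZ)
  read a, top A: go to q1, push ε → (q1, ba, AZ)
  read b, top A: go to q4, push AA → (q4, a, AAZ)
  read a, top A: go to q3, push AA → (q3, ε, AAAZ)
All input consumed; M is in state q3.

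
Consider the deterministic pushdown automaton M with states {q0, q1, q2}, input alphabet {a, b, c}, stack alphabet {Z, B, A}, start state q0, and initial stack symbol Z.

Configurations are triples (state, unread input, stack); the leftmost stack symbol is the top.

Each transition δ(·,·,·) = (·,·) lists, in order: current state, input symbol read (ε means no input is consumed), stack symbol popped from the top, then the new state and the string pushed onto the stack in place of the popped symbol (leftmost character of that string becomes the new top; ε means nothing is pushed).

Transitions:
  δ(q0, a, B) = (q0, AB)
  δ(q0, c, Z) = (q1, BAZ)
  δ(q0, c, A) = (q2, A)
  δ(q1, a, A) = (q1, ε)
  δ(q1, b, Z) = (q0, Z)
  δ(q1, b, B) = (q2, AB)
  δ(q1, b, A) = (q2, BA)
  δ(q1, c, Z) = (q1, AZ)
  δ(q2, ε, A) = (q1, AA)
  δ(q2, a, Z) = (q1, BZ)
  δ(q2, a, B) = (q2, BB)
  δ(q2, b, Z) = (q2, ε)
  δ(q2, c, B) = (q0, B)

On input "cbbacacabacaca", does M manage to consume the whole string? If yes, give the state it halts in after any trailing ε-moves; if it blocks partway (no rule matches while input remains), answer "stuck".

q1

(q0, cbbacacabacaca, Z)
  read c, top Z: go to q1, push BAZ → (q1, bbacacabacaca, BAZ)
  read b, top B: go to q2, push AB → (q2, bacacabacaca, ABAZ)
  ε-move, top A: go to q1, push AA → (q1, bacacabacaca, AABAZ)
  read b, top A: go to q2, push BA → (q2, acacabacaca, BAABAZ)
  read a, top B: go to q2, push BB → (q2, cacabacaca, BBAABAZ)
  read c, top B: go to q0, push B → (q0, acabacaca, BBAABAZ)
  read a, top B: go to q0, push AB → (q0, cabacaca, ABBAABAZ)
  read c, top A: go to q2, push A → (q2, abacaca, ABBAABAZ)
  ε-move, top A: go to q1, push AA → (q1, abacaca, AABBAABAZ)
  read a, top A: go to q1, push ε → (q1, bacaca, ABBAABAZ)
  read b, top A: go to q2, push BA → (q2, acaca, BABBAABAZ)
  read a, top B: go to q2, push BB → (q2, caca, BBABBAABAZ)
  read c, top B: go to q0, push B → (q0, aca, BBABBAABAZ)
  read a, top B: go to q0, push AB → (q0, ca, ABBABBAABAZ)
  read c, top A: go to q2, push A → (q2, a, ABBABBAABAZ)
  ε-move, top A: go to q1, push AA → (q1, a, AABBABBAABAZ)
  read a, top A: go to q1, push ε → (q1, ε, ABBABBAABAZ)
All input consumed; M is in state q1.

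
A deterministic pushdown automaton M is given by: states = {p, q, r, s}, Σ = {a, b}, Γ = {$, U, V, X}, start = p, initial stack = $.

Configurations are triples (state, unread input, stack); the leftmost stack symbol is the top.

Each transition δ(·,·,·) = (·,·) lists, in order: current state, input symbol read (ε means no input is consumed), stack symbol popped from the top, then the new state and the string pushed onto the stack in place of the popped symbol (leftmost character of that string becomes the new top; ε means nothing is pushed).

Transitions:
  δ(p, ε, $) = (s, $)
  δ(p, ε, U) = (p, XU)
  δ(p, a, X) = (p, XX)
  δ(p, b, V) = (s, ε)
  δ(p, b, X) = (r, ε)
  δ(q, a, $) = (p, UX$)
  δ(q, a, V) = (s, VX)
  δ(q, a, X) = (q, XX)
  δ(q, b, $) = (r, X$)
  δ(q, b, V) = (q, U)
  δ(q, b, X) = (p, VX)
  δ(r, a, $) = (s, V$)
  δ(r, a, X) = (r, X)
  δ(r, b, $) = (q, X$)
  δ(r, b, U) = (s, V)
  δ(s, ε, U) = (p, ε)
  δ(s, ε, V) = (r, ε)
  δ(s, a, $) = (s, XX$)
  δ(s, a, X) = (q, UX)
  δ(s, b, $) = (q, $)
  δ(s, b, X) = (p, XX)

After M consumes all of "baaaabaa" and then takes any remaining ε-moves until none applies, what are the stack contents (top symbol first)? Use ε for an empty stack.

XXXUX$

(p, baaaabaa, $)
  ε-move, top $: go to s, push $ → (s, baaaabaa, $)
  read b, top $: go to q, push $ → (q, aaaabaa, $)
  read a, top $: go to p, push UX$ → (p, aaabaa, UX$)
  ε-move, top U: go to p, push XU → (p, aaabaa, XUX$)
  read a, top X: go to p, push XX → (p, aabaa, XXUX$)
  read a, top X: go to p, push XX → (p, abaa, XXXUX$)
  read a, top X: go to p, push XX → (p, baa, XXXXUX$)
  read b, top X: go to r, push ε → (r, aa, XXXUX$)
  read a, top X: go to r, push X → (r, a, XXXUX$)
  read a, top X: go to r, push X → (r, ε, XXXUX$)
All input consumed in state r with stack XXXUX$.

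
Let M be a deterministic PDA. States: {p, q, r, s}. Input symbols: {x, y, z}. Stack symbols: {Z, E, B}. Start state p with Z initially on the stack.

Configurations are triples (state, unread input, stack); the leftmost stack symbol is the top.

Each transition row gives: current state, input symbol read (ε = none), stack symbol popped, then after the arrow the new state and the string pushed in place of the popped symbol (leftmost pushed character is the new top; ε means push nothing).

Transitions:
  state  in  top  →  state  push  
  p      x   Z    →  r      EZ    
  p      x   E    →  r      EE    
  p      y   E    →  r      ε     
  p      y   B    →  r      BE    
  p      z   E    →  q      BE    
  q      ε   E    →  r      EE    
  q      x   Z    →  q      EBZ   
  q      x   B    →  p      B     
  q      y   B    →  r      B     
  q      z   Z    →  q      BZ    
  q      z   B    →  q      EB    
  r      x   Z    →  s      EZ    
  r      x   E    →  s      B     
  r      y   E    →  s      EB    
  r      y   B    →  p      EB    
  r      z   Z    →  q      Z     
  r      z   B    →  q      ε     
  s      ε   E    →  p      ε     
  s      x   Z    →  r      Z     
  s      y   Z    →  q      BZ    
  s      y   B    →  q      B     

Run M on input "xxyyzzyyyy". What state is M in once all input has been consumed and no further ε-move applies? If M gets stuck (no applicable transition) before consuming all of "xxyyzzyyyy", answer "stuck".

(p, xxyyzzyyyy, Z)
  read x, top Z: go to r, push EZ → (r, xyyzzyyyy, EZ)
  read x, top E: go to s, push B → (s, yyzzyyyy, BZ)
  read y, top B: go to q, push B → (q, yzzyyyy, BZ)
  read y, top B: go to r, push B → (r, zzyyyy, BZ)
  read z, top B: go to q, push ε → (q, zyyyy, Z)
  read z, top Z: go to q, push BZ → (q, yyyy, BZ)
  read y, top B: go to r, push B → (r, yyy, BZ)
  read y, top B: go to p, push EB → (p, yy, EBZ)
  read y, top E: go to r, push ε → (r, y, BZ)
  read y, top B: go to p, push EB → (p, ε, EBZ)
All input consumed; M is in state p.

p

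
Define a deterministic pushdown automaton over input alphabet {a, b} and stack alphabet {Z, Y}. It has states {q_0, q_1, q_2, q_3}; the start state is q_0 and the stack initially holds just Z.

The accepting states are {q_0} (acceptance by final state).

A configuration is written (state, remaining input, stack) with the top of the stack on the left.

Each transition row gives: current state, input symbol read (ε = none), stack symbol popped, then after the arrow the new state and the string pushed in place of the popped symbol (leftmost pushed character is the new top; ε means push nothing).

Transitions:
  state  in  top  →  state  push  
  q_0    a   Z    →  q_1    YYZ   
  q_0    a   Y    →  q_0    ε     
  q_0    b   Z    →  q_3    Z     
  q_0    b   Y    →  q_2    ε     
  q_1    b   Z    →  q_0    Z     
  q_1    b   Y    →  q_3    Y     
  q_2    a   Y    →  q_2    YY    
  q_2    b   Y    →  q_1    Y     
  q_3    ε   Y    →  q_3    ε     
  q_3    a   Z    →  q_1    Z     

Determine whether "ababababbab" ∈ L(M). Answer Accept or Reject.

(q_0, ababababbab, Z)
  read a, top Z: go to q_1, push YYZ → (q_1, babababbab, YYZ)
  read b, top Y: go to q_3, push Y → (q_3, abababbab, YYZ)
  ε-move, top Y: go to q_3, push ε → (q_3, abababbab, YZ)
  ε-move, top Y: go to q_3, push ε → (q_3, abababbab, Z)
  read a, top Z: go to q_1, push Z → (q_1, bababbab, Z)
  read b, top Z: go to q_0, push Z → (q_0, ababbab, Z)
  read a, top Z: go to q_1, push YYZ → (q_1, babbab, YYZ)
  read b, top Y: go to q_3, push Y → (q_3, abbab, YYZ)
  ε-move, top Y: go to q_3, push ε → (q_3, abbab, YZ)
  ε-move, top Y: go to q_3, push ε → (q_3, abbab, Z)
  read a, top Z: go to q_1, push Z → (q_1, bbab, Z)
  read b, top Z: go to q_0, push Z → (q_0, bab, Z)
  read b, top Z: go to q_3, push Z → (q_3, ab, Z)
  read a, top Z: go to q_1, push Z → (q_1, b, Z)
  read b, top Z: go to q_0, push Z → (q_0, ε, Z)
All input consumed; state q_0 ∈ F.

Accept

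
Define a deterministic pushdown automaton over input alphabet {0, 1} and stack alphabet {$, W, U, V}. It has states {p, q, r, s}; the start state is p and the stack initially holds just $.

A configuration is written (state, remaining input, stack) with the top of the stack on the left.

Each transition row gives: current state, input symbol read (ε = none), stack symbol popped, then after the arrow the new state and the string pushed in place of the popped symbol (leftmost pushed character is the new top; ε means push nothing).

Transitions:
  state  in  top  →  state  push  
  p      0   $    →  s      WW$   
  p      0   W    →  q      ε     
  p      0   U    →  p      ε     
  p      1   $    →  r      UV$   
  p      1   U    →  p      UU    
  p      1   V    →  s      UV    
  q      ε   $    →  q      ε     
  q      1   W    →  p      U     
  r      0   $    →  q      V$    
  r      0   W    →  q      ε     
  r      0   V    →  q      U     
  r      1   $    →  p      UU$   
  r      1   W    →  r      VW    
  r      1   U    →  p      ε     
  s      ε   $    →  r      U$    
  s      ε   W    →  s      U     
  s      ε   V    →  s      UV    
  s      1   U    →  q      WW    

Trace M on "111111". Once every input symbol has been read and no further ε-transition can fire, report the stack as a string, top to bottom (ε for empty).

UUWV$

(p, 111111, $)
  read 1, top $: go to r, push UV$ → (r, 11111, UV$)
  read 1, top U: go to p, push ε → (p, 1111, V$)
  read 1, top V: go to s, push UV → (s, 111, UV$)
  read 1, top U: go to q, push WW → (q, 11, WWV$)
  read 1, top W: go to p, push U → (p, 1, UWV$)
  read 1, top U: go to p, push UU → (p, ε, UUWV$)
All input consumed in state p with stack UUWV$.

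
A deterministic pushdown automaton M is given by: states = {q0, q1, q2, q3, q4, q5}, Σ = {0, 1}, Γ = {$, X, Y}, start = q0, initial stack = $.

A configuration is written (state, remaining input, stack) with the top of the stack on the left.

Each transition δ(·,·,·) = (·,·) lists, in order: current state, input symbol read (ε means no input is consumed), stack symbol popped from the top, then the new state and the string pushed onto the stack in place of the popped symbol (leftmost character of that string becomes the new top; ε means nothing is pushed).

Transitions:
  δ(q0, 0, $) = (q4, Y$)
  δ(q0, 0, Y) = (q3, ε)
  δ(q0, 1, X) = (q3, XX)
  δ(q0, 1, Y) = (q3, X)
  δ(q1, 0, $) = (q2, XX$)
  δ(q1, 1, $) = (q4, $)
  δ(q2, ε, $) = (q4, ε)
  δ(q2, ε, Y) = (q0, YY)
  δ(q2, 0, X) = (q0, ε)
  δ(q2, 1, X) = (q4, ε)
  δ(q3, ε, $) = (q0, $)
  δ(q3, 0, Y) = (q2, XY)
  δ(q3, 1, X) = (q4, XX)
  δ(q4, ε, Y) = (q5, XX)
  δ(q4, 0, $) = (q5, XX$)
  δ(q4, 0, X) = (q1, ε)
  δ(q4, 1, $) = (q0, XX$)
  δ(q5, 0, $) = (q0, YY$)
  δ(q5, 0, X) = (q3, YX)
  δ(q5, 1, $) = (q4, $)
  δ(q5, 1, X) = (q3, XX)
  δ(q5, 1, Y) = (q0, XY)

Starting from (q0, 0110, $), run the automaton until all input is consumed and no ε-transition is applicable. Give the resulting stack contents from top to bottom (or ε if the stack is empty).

XXX$

(q0, 0110, $)
  read 0, top $: go to q4, push Y$ → (q4, 110, Y$)
  ε-move, top Y: go to q5, push XX → (q5, 110, XX$)
  read 1, top X: go to q3, push XX → (q3, 10, XXX$)
  read 1, top X: go to q4, push XX → (q4, 0, XXXX$)
  read 0, top X: go to q1, push ε → (q1, ε, XXX$)
All input consumed in state q1 with stack XXX$.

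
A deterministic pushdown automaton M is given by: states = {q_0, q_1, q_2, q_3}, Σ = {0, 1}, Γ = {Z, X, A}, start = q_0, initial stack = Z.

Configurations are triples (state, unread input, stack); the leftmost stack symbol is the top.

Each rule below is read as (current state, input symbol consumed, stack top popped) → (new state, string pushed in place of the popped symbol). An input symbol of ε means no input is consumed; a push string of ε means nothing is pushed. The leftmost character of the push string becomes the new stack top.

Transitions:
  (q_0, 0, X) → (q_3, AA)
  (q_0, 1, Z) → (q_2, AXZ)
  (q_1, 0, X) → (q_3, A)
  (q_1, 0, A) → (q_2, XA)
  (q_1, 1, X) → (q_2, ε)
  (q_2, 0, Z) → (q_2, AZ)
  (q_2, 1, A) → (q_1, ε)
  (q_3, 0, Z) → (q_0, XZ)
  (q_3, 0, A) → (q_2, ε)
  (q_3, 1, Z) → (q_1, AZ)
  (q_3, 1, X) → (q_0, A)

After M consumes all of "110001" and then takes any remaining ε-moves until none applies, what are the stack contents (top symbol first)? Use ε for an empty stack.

(q_0, 110001, Z)
  read 1, top Z: go to q_2, push AXZ → (q_2, 10001, AXZ)
  read 1, top A: go to q_1, push ε → (q_1, 0001, XZ)
  read 0, top X: go to q_3, push A → (q_3, 001, AZ)
  read 0, top A: go to q_2, push ε → (q_2, 01, Z)
  read 0, top Z: go to q_2, push AZ → (q_2, 1, AZ)
  read 1, top A: go to q_1, push ε → (q_1, ε, Z)
All input consumed in state q_1 with stack Z.

Z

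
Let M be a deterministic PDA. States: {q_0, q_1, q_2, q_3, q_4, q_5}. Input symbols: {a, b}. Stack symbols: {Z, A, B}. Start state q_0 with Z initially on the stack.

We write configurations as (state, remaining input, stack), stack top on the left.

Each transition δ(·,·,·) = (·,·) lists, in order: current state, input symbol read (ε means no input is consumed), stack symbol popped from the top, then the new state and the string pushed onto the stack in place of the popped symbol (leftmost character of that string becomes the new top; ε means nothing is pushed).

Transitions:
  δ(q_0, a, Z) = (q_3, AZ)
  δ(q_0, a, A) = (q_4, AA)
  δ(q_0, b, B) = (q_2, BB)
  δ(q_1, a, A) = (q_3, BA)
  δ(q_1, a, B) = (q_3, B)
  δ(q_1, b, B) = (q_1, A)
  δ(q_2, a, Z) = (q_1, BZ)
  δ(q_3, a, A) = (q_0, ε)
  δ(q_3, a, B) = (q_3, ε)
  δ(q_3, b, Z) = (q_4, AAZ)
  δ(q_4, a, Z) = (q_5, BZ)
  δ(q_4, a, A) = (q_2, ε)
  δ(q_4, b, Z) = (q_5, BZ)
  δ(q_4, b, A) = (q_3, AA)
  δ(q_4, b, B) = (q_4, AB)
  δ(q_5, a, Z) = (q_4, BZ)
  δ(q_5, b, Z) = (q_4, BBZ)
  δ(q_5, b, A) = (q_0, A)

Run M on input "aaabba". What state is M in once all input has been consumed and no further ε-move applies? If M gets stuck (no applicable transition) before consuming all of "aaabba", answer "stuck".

stuck

(q_0, aaabba, Z) ⊢ (q_3, aabba, AZ) ⊢ (q_0, abba, Z) ⊢ (q_3, bba, AZ)
No transition for (q_3, b, top A); M blocks with input bba remaining.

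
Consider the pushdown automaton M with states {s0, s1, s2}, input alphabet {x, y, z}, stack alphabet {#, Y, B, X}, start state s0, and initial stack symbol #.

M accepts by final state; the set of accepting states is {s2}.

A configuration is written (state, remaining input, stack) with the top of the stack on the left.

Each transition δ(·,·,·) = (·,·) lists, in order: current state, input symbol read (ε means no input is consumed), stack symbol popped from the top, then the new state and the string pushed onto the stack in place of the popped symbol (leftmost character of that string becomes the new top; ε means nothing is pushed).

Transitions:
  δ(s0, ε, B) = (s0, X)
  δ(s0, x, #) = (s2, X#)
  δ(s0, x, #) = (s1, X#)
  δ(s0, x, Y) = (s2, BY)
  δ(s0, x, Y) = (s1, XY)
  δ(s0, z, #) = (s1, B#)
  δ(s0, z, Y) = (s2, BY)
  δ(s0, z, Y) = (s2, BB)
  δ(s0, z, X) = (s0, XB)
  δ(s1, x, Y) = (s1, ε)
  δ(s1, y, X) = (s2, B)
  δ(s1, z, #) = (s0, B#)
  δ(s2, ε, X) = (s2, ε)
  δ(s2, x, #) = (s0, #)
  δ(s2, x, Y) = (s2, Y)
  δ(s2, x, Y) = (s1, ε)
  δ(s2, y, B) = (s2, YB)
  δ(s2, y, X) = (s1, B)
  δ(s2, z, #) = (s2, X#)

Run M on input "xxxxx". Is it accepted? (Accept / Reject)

Accept

One accepting computation: (s0, xxxxx, #) ⊢ (s2, xxxx, X#) ⊢ (s2, xxxx, #) ⊢ (s0, xxx, #) ⊢ (s2, xx, X#) ⊢ (s2, xx, #) ⊢ (s0, x, #) ⊢ (s2, ε, X#)
All input consumed and state s2 ∈ F.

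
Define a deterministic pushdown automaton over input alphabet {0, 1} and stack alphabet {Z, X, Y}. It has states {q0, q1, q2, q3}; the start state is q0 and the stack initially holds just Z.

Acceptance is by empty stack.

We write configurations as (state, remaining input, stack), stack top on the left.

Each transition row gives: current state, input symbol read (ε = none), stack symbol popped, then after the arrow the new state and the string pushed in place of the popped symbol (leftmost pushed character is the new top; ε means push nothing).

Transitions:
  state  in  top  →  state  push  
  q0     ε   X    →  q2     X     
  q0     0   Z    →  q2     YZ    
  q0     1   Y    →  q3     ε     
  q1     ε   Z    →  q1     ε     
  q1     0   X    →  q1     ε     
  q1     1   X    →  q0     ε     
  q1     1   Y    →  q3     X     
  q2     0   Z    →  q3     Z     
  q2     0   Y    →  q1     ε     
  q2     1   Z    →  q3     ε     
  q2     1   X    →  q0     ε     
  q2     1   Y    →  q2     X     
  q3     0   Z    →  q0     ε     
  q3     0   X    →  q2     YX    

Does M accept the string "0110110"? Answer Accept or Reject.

(q0, 0110110, Z)
  read 0, top Z: go to q2, push YZ → (q2, 110110, YZ)
  read 1, top Y: go to q2, push X → (q2, 10110, XZ)
  read 1, top X: go to q0, push ε → (q0, 0110, Z)
  read 0, top Z: go to q2, push YZ → (q2, 110, YZ)
  read 1, top Y: go to q2, push X → (q2, 10, XZ)
  read 1, top X: go to q0, push ε → (q0, 0, Z)
  read 0, top Z: go to q2, push YZ → (q2, ε, YZ)
All input consumed; stack is YZ, not empty, and no further ε-move applies.

Reject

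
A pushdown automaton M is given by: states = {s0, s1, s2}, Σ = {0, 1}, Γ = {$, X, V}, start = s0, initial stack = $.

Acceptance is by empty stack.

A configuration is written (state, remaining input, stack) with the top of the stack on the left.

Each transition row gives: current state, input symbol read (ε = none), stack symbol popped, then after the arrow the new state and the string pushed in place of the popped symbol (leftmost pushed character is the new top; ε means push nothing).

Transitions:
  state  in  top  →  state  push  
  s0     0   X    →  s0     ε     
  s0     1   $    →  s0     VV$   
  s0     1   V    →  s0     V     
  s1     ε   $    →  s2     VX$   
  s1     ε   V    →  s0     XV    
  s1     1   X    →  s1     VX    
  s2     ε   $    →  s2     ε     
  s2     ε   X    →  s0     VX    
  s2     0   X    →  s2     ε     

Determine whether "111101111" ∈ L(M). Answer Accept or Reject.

No computation consumes all input and empties the stack.

Reject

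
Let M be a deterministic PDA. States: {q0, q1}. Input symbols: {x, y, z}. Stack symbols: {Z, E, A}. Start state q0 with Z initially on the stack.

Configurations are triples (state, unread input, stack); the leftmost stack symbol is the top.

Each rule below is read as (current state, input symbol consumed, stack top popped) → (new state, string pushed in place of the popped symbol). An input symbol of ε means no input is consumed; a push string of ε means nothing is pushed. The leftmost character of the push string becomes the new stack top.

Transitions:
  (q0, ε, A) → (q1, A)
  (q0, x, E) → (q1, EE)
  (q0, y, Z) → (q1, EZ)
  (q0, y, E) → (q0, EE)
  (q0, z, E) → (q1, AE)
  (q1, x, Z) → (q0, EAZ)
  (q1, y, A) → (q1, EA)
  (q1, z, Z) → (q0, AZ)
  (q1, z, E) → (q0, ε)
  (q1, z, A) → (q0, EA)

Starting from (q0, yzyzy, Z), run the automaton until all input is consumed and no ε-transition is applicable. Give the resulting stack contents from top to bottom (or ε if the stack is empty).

EZ

(q0, yzyzy, Z)
  read y, top Z: go to q1, push EZ → (q1, zyzy, EZ)
  read z, top E: go to q0, push ε → (q0, yzy, Z)
  read y, top Z: go to q1, push EZ → (q1, zy, EZ)
  read z, top E: go to q0, push ε → (q0, y, Z)
  read y, top Z: go to q1, push EZ → (q1, ε, EZ)
All input consumed in state q1 with stack EZ.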